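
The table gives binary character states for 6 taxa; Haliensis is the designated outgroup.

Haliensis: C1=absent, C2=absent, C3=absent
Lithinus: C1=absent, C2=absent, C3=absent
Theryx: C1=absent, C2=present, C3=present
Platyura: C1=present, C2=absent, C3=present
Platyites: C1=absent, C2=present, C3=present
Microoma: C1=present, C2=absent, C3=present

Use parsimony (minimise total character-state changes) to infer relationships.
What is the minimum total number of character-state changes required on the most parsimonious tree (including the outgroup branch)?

The outgroup has state 'absent' for every character, so 'present' is the derived state throughout.
C1 (derived state 'present') is shared by Microoma and Platyura — a synapomorphy uniting that clade.
C2 (derived state 'present') is shared by Platyites and Theryx — a synapomorphy uniting that clade.
Only Microoma, Platyites, Platyura, and Theryx show the derived state 'present' for C3, supporting them as a clade.
Most parsimonious ingroup topology: (Lithinus,((Theryx,Platyites),(Platyura,Microoma))).
Changes per character on this tree: C1: 1; C2: 1; C3: 1.
Total = 3.

3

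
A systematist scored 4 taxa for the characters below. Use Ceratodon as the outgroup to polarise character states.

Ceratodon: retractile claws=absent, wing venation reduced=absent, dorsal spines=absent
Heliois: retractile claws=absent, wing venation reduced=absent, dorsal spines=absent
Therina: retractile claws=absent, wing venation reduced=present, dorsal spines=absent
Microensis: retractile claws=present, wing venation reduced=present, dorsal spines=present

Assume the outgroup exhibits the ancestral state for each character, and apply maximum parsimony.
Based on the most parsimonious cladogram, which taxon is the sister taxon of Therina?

The outgroup has state 'absent' for every character, so 'present' is the derived state throughout.
retractile claws: derived state 'present' in Microensis only — an autapomorphy, so it tells us nothing about relationships among taxa.
wing venation reduced (derived state 'present') is shared by Microensis and Therina — a synapomorphy uniting that clade.
dorsal spines: derived state 'present' in Microensis only — an autapomorphy, so it tells us nothing about relationships among taxa.
Most parsimonious ingroup topology: (Heliois,(Therina,Microensis)).
Therina and Microensis form a cherry on this tree, so they are sister taxa.

Microensis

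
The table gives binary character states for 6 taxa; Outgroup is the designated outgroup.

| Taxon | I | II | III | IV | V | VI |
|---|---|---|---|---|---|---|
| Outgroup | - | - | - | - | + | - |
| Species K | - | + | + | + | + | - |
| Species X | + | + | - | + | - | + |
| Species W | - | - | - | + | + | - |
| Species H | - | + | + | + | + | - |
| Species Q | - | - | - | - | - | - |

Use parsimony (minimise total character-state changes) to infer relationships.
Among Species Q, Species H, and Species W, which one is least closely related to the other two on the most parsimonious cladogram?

Character polarity is set by the outgroup: the derived state is whichever differs from the outgroup's state, so for V the derived state is '-', and for the remaining characters it is '+'.
I (derived state '+') is unique to Species X (autapomorphy; uninformative for grouping).
Only Species H, Species K, and Species X show the derived state '+' for II, supporting them as a clade.
III: derived state '+' in Species H and Species K only — synapomorphy for {Species H, Species K}.
IV (derived state '+') is shared by Species H, Species K, Species W, and Species X — a synapomorphy uniting that clade.
V groups Species Q and Species X, which is incompatible with the clades supported by the remaining characters; treating it as convergent (homoplasy) costs fewer steps than any alternative tree.
VI (derived state '+') is unique to Species X (autapomorphy; uninformative for grouping).
Most parsimonious ingroup topology: ((((Species K,Species H),Species X),Species W),Species Q).
Species W and Species H share a more recent common ancestor with each other than either does with Species Q, so Species Q is the least closely related of the three.

Species Q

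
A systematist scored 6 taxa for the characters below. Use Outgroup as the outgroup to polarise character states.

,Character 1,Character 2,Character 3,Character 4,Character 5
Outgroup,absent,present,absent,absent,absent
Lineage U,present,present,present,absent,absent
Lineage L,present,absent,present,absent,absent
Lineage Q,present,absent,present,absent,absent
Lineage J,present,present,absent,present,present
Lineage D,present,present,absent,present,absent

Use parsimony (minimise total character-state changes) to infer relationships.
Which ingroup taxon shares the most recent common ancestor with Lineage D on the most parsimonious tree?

Lineage J

Character polarity is set by the outgroup: the derived state is whichever differs from the outgroup's state, so for Character 2 the derived state is 'absent', and for the remaining characters it is 'present'.
All ingroup taxa share the derived state 'present' for Character 1; it defines the ingroup but does not resolve relationships within it.
Character 2: derived state 'absent' in Lineage L and Lineage Q only — synapomorphy for {Lineage L, Lineage Q}.
Character 3: derived state 'present' in Lineage L, Lineage Q, and Lineage U only — synapomorphy for {Lineage L, Lineage Q, Lineage U}.
Character 4: derived state 'present' in Lineage D and Lineage J only — synapomorphy for {Lineage D, Lineage J}.
Character 5: derived state 'present' in Lineage J only — an autapomorphy, so it tells us nothing about relationships among taxa.
Most parsimonious ingroup topology: ((Lineage U,(Lineage L,Lineage Q)),(Lineage J,Lineage D)).
Lineage D and Lineage J form a cherry on this tree, so they are sister taxa.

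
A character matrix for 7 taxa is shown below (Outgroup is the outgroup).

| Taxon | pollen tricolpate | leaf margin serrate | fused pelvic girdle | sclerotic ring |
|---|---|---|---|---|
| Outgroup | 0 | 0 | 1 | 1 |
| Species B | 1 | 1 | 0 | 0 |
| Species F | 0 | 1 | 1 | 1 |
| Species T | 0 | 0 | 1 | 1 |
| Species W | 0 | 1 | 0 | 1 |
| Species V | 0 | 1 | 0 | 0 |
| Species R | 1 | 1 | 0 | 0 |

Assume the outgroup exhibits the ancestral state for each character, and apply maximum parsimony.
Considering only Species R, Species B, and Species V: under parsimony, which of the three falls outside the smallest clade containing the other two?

Species V

Character polarity is set by the outgroup: the derived state is whichever differs from the outgroup's state, so for fused pelvic girdle, sclerotic ring the derived state is '0', and for the remaining characters it is '1'.
pollen tricolpate: derived state '1' in Species B and Species R only — synapomorphy for {Species B, Species R}.
Only Species B, Species F, Species R, Species V, and Species W show the derived state '1' for leaf margin serrate, supporting them as a clade.
fused pelvic girdle (derived state '0') is shared by Species B, Species R, Species V, and Species W — a synapomorphy uniting that clade.
sclerotic ring (derived state '0') is shared by Species B, Species R, and Species V — a synapomorphy uniting that clade.
Most parsimonious ingroup topology: (((((Species B,Species R),Species V),Species W),Species F),Species T).
Species B and Species R share a more recent common ancestor with each other than either does with Species V, so Species V is the least closely related of the three.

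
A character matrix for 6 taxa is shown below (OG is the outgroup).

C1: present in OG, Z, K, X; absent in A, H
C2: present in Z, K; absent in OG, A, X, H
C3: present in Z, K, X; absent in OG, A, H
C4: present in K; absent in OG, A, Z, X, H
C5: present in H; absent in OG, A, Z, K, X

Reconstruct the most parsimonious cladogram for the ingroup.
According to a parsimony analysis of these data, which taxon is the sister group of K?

Character polarity is set by the outgroup: the derived state is whichever differs from the outgroup's state, so for C1 the derived state is 'absent', and for the remaining characters it is 'present'.
Only A and H show the derived state 'absent' for C1, supporting them as a clade.
Only K and Z show the derived state 'present' for C2, supporting them as a clade.
C3: derived state 'present' in K, X, and Z only — synapomorphy for {K, X, Z}.
C4: derived state 'present' in K only — an autapomorphy, so it tells us nothing about relationships among taxa.
C5 (derived state 'present') is unique to H (autapomorphy; uninformative for grouping).
Most parsimonious ingroup topology: ((A,H),((Z,K),X)).
K and Z form a cherry on this tree, so they are sister taxa.

Z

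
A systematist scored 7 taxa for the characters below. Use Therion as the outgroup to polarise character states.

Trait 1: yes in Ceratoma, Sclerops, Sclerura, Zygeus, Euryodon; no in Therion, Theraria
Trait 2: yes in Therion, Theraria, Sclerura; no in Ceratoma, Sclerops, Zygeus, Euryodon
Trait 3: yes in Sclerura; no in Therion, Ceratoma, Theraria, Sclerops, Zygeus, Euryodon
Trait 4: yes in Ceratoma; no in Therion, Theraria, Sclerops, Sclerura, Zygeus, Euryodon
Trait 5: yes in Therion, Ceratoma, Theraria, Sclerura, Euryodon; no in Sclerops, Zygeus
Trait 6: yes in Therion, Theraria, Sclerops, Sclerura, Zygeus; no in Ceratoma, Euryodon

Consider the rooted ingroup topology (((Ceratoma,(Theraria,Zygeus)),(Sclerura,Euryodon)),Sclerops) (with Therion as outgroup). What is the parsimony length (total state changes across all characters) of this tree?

Map each character onto (((Ceratoma,(Theraria,Zygeus)),(Sclerura,Euryodon)),Sclerops) (rooted by Therion) and count the minimum state changes it requires (Fitch parsimony):
Trait 1: 2; Trait 2: 3; Trait 3: 1; Trait 4: 1; Trait 5: 2; Trait 6: 2.
Total tree length = 11.

11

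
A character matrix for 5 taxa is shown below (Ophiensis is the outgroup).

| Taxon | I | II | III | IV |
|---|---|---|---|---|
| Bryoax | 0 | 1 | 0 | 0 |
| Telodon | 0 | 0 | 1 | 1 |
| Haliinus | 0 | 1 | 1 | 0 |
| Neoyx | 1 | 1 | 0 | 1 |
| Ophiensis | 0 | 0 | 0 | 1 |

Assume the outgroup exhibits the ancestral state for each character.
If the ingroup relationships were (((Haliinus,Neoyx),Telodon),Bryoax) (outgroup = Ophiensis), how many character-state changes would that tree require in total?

7

Map each character onto (((Haliinus,Neoyx),Telodon),Bryoax) (rooted by Ophiensis) and count the minimum state changes it requires (Fitch parsimony):
I: 1; II: 2; III: 2; IV: 2.
Total tree length = 7.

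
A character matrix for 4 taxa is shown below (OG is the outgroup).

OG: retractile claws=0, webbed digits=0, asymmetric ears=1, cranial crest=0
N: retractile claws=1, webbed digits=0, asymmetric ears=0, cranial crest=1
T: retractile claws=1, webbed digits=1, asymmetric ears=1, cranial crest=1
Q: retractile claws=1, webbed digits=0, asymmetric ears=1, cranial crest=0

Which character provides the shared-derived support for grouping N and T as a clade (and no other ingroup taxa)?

Character polarity is set by the outgroup: the derived state is whichever differs from the outgroup's state, so for asymmetric ears the derived state is '0', and for the remaining characters it is '1'.
All ingroup taxa share the derived state '1' for retractile claws; it defines the ingroup but does not resolve relationships within it.
webbed digits: derived state '1' in T only — an autapomorphy, so it tells us nothing about relationships among taxa.
asymmetric ears (derived state '0') is unique to N (autapomorphy; uninformative for grouping).
Only N and T show the derived state '1' for cranial crest, supporting them as a clade.
Most parsimonious ingroup topology: ((N,T),Q).
The clade {N, T} is supported by cranial crest: its derived state '1' occurs in exactly those taxa and in no other taxon (including the outgroup).

cranial crest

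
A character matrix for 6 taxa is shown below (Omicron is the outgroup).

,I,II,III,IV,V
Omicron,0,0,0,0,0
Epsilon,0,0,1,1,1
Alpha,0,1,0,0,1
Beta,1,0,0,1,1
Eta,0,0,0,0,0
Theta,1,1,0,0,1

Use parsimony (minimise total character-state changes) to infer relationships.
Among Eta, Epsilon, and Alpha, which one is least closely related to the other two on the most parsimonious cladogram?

Eta

The outgroup has state '0' for every character, so '1' is the derived state throughout.
I groups Beta and Theta, which is incompatible with the clades supported by the remaining characters; treating it as convergent (homoplasy) costs fewer steps than any alternative tree.
II: derived state '1' in Alpha and Theta only — synapomorphy for {Alpha, Theta}.
III: derived state '1' in Epsilon only — an autapomorphy, so it tells us nothing about relationships among taxa.
Only Beta and Epsilon show the derived state '1' for IV, supporting them as a clade.
Only Alpha, Beta, Epsilon, and Theta show the derived state '1' for V, supporting them as a clade.
Most parsimonious ingroup topology: (((Epsilon,Beta),(Alpha,Theta)),Eta).
Epsilon and Alpha share a more recent common ancestor with each other than either does with Eta, so Eta is the least closely related of the three.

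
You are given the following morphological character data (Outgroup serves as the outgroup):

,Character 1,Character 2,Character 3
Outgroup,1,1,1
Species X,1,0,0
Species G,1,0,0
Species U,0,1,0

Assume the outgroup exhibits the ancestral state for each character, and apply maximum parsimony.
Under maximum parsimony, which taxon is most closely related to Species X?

Species G

The outgroup has state '1' for every character, so '0' is the derived state throughout.
Character 1 (derived state '0') is unique to Species U (autapomorphy; uninformative for grouping).
Character 2: derived state '0' in Species G and Species X only — synapomorphy for {Species G, Species X}.
Character 3 (derived state '0') is shared by all ingroup taxa — unites the whole ingroup.
Most parsimonious ingroup topology: ((Species X,Species G),Species U).
Species X and Species G form a cherry on this tree, so they are sister taxa.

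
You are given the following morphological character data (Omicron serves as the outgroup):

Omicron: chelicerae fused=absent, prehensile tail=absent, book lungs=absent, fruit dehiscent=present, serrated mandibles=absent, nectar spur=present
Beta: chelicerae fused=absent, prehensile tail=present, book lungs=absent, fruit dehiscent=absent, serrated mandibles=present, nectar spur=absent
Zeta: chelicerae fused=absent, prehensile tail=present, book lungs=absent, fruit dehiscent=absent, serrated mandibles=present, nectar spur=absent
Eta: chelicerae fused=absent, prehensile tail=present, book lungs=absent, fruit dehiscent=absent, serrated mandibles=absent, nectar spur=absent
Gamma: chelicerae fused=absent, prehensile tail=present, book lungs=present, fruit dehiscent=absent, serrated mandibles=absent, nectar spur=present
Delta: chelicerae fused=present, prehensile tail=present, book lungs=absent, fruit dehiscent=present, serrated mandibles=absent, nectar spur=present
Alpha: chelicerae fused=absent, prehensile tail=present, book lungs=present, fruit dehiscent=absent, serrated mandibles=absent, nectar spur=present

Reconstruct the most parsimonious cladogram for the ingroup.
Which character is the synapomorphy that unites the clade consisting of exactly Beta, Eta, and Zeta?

nectar spur

Character polarity is set by the outgroup: the derived state is whichever differs from the outgroup's state, so for fruit dehiscent, nectar spur the derived state is 'absent', and for the remaining characters it is 'present'.
chelicerae fused (derived state 'present') is unique to Delta (autapomorphy; uninformative for grouping).
prehensile tail (derived state 'present') is shared by all ingroup taxa — unites the whole ingroup.
Only Alpha and Gamma show the derived state 'present' for book lungs, supporting them as a clade.
fruit dehiscent (derived state 'absent') is shared by Alpha, Beta, Eta, Gamma, and Zeta — a synapomorphy uniting that clade.
Only Beta and Zeta show the derived state 'present' for serrated mandibles, supporting them as a clade.
Only Beta, Eta, and Zeta show the derived state 'absent' for nectar spur, supporting them as a clade.
Most parsimonious ingroup topology: ((((Beta,Zeta),Eta),(Gamma,Alpha)),Delta).
The clade {Beta, Eta, Zeta} is supported by nectar spur: its derived state 'absent' occurs in exactly those taxa and in no other taxon (including the outgroup).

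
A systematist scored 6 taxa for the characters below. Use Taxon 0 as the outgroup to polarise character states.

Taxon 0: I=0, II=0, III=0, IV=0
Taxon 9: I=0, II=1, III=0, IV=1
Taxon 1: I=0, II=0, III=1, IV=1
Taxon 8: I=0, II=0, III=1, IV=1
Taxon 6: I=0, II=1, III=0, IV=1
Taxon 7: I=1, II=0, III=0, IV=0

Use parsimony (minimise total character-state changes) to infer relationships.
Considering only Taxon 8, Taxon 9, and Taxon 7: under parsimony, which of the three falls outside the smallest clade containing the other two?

Taxon 7

The outgroup has state '0' for every character, so '1' is the derived state throughout.
I (derived state '1') is unique to Taxon 7 (autapomorphy; uninformative for grouping).
II: derived state '1' in Taxon 6 and Taxon 9 only — synapomorphy for {Taxon 6, Taxon 9}.
Only Taxon 1 and Taxon 8 show the derived state '1' for III, supporting them as a clade.
IV: derived state '1' in Taxon 1, Taxon 6, Taxon 8, and Taxon 9 only — synapomorphy for {Taxon 1, Taxon 6, Taxon 8, Taxon 9}.
Most parsimonious ingroup topology: (((Taxon 9,Taxon 6),(Taxon 1,Taxon 8)),Taxon 7).
Taxon 8 and Taxon 9 share a more recent common ancestor with each other than either does with Taxon 7, so Taxon 7 is the least closely related of the three.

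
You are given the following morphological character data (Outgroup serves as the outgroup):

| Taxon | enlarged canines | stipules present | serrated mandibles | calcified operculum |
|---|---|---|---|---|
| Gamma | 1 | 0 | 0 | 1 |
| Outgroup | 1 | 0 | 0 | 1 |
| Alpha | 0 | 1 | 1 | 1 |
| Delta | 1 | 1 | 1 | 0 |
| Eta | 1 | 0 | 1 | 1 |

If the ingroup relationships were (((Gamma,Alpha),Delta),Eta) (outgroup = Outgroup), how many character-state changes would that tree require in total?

6

Map each character onto (((Gamma,Alpha),Delta),Eta) (rooted by Outgroup) and count the minimum state changes it requires (Fitch parsimony):
enlarged canines: 1; stipules present: 2; serrated mandibles: 2; calcified operculum: 1.
Total tree length = 6.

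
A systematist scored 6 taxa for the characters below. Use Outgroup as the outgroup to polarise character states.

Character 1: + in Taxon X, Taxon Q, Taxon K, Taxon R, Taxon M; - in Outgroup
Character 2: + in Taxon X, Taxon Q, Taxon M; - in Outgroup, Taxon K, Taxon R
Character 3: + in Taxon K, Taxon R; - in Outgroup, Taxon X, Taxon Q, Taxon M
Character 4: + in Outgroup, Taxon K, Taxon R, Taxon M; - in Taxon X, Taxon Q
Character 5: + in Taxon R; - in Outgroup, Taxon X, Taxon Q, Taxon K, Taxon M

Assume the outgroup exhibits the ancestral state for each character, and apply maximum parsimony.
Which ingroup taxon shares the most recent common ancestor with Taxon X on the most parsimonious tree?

Taxon Q

Character polarity is set by the outgroup: the derived state is whichever differs from the outgroup's state, so for Character 4 the derived state is '-', and for the remaining characters it is '+'.
All ingroup taxa share the derived state '+' for Character 1; it defines the ingroup but does not resolve relationships within it.
Character 2 (derived state '+') is shared by Taxon M, Taxon Q, and Taxon X — a synapomorphy uniting that clade.
Character 3 (derived state '+') is shared by Taxon K and Taxon R — a synapomorphy uniting that clade.
Character 4: derived state '-' in Taxon Q and Taxon X only — synapomorphy for {Taxon Q, Taxon X}.
Character 5: derived state '+' in Taxon R only — an autapomorphy, so it tells us nothing about relationships among taxa.
Most parsimonious ingroup topology: (((Taxon X,Taxon Q),Taxon M),(Taxon K,Taxon R)).
Taxon X and Taxon Q form a cherry on this tree, so they are sister taxa.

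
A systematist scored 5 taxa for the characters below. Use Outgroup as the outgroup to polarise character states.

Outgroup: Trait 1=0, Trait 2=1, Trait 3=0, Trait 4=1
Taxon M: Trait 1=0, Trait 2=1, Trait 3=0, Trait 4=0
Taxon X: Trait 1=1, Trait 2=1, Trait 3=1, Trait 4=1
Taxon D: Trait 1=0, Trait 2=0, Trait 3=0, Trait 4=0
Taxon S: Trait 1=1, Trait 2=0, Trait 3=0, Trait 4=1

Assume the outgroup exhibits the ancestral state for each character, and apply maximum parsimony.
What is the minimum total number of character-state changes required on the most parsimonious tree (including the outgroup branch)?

Character polarity is set by the outgroup: the derived state is whichever differs from the outgroup's state, so for Trait 2, Trait 4 the derived state is '0', and for the remaining characters it is '1'.
Only Taxon S and Taxon X show the derived state '1' for Trait 1, supporting them as a clade.
Trait 2 groups Taxon D and Taxon S, which is incompatible with the clades supported by the remaining characters; treating it as convergent (homoplasy) costs fewer steps than any alternative tree.
Trait 3: derived state '1' in Taxon X only — an autapomorphy, so it tells us nothing about relationships among taxa.
Trait 4: derived state '0' in Taxon D and Taxon M only — synapomorphy for {Taxon D, Taxon M}.
Most parsimonious ingroup topology: ((Taxon M,Taxon D),(Taxon X,Taxon S)).
Changes per character on this tree: Trait 1: 1; Trait 2: 2; Trait 3: 1; Trait 4: 1.
Total = 5.

5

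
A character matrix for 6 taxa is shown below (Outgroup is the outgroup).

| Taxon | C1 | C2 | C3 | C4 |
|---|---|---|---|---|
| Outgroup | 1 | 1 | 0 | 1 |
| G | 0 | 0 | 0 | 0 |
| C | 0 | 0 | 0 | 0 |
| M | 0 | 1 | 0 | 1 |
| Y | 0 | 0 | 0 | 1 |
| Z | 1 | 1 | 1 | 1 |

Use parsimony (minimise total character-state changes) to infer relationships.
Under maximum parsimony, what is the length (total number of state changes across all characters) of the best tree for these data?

4

Character polarity is set by the outgroup: the derived state is whichever differs from the outgroup's state, so for C1, C2, C4 the derived state is '0', and for the remaining characters it is '1'.
C1: derived state '0' in C, G, M, and Y only — synapomorphy for {C, G, M, Y}.
C2: derived state '0' in C, G, and Y only — synapomorphy for {C, G, Y}.
C3: derived state '1' in Z only — an autapomorphy, so it tells us nothing about relationships among taxa.
Only C and G show the derived state '0' for C4, supporting them as a clade.
Most parsimonious ingroup topology: ((((G,C),Y),M),Z).
Changes per character on this tree: C1: 1; C2: 1; C3: 1; C4: 1.
Total = 4.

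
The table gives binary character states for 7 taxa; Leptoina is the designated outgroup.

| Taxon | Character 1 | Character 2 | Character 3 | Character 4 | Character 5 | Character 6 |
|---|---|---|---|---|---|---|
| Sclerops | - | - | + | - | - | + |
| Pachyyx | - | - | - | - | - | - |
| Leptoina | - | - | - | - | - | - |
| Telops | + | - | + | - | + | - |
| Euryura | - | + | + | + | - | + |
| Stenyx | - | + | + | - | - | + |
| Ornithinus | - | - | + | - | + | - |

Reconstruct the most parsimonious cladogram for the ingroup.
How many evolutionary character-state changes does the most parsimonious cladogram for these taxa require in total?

6

The outgroup has state '-' for every character, so '+' is the derived state throughout.
Character 1: derived state '+' in Telops only — an autapomorphy, so it tells us nothing about relationships among taxa.
Character 2 (derived state '+') is shared by Euryura and Stenyx — a synapomorphy uniting that clade.
Only Euryura, Ornithinus, Sclerops, Stenyx, and Telops show the derived state '+' for Character 3, supporting them as a clade.
Character 4: derived state '+' in Euryura only — an autapomorphy, so it tells us nothing about relationships among taxa.
Only Ornithinus and Telops show the derived state '+' for Character 5, supporting them as a clade.
Character 6: derived state '+' in Euryura, Sclerops, and Stenyx only — synapomorphy for {Euryura, Sclerops, Stenyx}.
Most parsimonious ingroup topology: (Pachyyx,(((Euryura,Stenyx),Sclerops),(Ornithinus,Telops))).
Changes per character on this tree: Character 1: 1; Character 2: 1; Character 3: 1; Character 4: 1; Character 5: 1; Character 6: 1.
Total = 6.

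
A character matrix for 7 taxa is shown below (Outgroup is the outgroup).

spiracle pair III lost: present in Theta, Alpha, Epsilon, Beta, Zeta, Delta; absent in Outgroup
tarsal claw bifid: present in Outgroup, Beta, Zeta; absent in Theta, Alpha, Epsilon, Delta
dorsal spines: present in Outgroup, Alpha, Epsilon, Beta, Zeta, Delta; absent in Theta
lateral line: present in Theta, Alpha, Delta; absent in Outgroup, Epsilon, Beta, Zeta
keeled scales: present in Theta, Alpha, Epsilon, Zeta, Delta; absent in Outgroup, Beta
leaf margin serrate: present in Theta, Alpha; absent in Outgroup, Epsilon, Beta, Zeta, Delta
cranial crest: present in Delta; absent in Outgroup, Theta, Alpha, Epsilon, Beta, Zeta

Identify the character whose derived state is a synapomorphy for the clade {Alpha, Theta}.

leaf margin serrate

Character polarity is set by the outgroup: the derived state is whichever differs from the outgroup's state, so for tarsal claw bifid, dorsal spines the derived state is 'absent', and for the remaining characters it is 'present'.
spiracle pair III lost (derived state 'present') is shared by all ingroup taxa — unites the whole ingroup.
tarsal claw bifid: derived state 'absent' in Alpha, Delta, Epsilon, and Theta only — synapomorphy for {Alpha, Delta, Epsilon, Theta}.
dorsal spines: derived state 'absent' in Theta only — an autapomorphy, so it tells us nothing about relationships among taxa.
Only Alpha, Delta, and Theta show the derived state 'present' for lateral line, supporting them as a clade.
keeled scales: derived state 'present' in Alpha, Delta, Epsilon, Theta, and Zeta only — synapomorphy for {Alpha, Delta, Epsilon, Theta, Zeta}.
leaf margin serrate: derived state 'present' in Alpha and Theta only — synapomorphy for {Alpha, Theta}.
cranial crest: derived state 'present' in Delta only — an autapomorphy, so it tells us nothing about relationships among taxa.
Most parsimonious ingroup topology: (((((Theta,Alpha),Delta),Epsilon),Zeta),Beta).
The clade {Alpha, Theta} is supported by leaf margin serrate: its derived state 'present' occurs in exactly those taxa and in no other taxon (including the outgroup).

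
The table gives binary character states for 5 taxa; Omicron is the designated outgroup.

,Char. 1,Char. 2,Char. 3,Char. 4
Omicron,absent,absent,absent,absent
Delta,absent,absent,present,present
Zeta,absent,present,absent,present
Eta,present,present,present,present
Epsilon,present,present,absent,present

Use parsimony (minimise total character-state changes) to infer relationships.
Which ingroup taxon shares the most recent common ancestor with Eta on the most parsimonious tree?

The outgroup has state 'absent' for every character, so 'present' is the derived state throughout.
Only Epsilon and Eta show the derived state 'present' for Char. 1, supporting them as a clade.
Char. 2: derived state 'present' in Epsilon, Eta, and Zeta only — synapomorphy for {Epsilon, Eta, Zeta}.
Char. 3 groups Delta and Eta, which is incompatible with the clades supported by the remaining characters; treating it as convergent (homoplasy) costs fewer steps than any alternative tree.
All ingroup taxa share the derived state 'present' for Char. 4; it defines the ingroup but does not resolve relationships within it.
Most parsimonious ingroup topology: (Delta,(Zeta,(Eta,Epsilon))).
Eta and Epsilon form a cherry on this tree, so they are sister taxa.

Epsilon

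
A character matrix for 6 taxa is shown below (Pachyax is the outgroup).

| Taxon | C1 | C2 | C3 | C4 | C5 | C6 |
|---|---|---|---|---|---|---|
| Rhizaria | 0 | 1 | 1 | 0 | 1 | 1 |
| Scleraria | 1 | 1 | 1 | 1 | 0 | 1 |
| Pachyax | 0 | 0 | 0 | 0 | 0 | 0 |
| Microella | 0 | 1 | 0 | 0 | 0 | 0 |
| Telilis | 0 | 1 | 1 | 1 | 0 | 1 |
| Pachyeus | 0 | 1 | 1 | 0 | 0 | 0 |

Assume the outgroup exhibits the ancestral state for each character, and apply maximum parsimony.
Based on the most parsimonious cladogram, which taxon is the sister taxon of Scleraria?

The outgroup has state '0' for every character, so '1' is the derived state throughout.
C1 (derived state '1') is unique to Scleraria (autapomorphy; uninformative for grouping).
C2 (derived state '1') is shared by all ingroup taxa — unites the whole ingroup.
C3: derived state '1' in Pachyeus, Rhizaria, Scleraria, and Telilis only — synapomorphy for {Pachyeus, Rhizaria, Scleraria, Telilis}.
Only Scleraria and Telilis show the derived state '1' for C4, supporting them as a clade.
C5: derived state '1' in Rhizaria only — an autapomorphy, so it tells us nothing about relationships among taxa.
C6 (derived state '1') is shared by Rhizaria, Scleraria, and Telilis — a synapomorphy uniting that clade.
Most parsimonious ingroup topology: ((((Telilis,Scleraria),Rhizaria),Pachyeus),Microella).
Scleraria and Telilis form a cherry on this tree, so they are sister taxa.

Telilis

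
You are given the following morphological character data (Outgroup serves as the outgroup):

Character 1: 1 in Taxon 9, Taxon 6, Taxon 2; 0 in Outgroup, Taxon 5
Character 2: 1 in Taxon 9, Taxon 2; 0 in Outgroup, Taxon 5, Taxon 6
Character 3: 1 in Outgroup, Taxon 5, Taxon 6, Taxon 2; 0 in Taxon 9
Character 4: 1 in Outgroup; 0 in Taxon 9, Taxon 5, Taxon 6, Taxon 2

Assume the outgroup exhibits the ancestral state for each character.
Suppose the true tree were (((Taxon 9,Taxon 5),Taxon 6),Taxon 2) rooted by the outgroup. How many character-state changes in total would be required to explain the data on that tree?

Map each character onto (((Taxon 9,Taxon 5),Taxon 6),Taxon 2) (rooted by Outgroup) and count the minimum state changes it requires (Fitch parsimony):
Character 1: 2; Character 2: 2; Character 3: 1; Character 4: 1.
Total tree length = 6.

6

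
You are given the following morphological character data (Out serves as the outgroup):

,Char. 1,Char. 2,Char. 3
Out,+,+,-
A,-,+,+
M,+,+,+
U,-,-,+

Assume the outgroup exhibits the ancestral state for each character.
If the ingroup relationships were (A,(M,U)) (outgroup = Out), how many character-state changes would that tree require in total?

Map each character onto (A,(M,U)) (rooted by Out) and count the minimum state changes it requires (Fitch parsimony):
Char. 1: 2; Char. 2: 1; Char. 3: 1.
Total tree length = 4.

4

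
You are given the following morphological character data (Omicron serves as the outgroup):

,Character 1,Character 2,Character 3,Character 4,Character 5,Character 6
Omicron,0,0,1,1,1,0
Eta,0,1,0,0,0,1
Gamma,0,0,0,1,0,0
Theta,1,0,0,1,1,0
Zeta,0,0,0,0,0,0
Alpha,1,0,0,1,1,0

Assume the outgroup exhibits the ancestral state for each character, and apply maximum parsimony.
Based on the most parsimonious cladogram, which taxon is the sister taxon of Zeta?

Character polarity is set by the outgroup: the derived state is whichever differs from the outgroup's state, so for Character 3, Character 4, Character 5 the derived state is '0', and for the remaining characters it is '1'.
Character 1: derived state '1' in Alpha and Theta only — synapomorphy for {Alpha, Theta}.
Character 2 (derived state '1') is unique to Eta (autapomorphy; uninformative for grouping).
All ingroup taxa share the derived state '0' for Character 3; it defines the ingroup but does not resolve relationships within it.
Character 4 (derived state '0') is shared by Eta and Zeta — a synapomorphy uniting that clade.
Character 5: derived state '0' in Eta, Gamma, and Zeta only — synapomorphy for {Eta, Gamma, Zeta}.
Character 6: derived state '1' in Eta only — an autapomorphy, so it tells us nothing about relationships among taxa.
Most parsimonious ingroup topology: (((Eta,Zeta),Gamma),(Theta,Alpha)).
Zeta and Eta form a cherry on this tree, so they are sister taxa.

Eta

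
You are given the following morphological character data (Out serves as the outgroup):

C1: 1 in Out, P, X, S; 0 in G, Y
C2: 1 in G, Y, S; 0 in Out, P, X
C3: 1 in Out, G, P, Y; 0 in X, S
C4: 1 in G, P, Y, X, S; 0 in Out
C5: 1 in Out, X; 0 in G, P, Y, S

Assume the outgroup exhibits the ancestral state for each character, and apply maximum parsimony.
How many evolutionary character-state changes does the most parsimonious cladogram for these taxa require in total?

Character polarity is set by the outgroup: the derived state is whichever differs from the outgroup's state, so for C1, C3, C5 the derived state is '0', and for the remaining characters it is '1'.
C1 (derived state '0') is shared by G and Y — a synapomorphy uniting that clade.
C2 (derived state '1') is shared by G, S, and Y — a synapomorphy uniting that clade.
C3 groups S and X, which is incompatible with the clades supported by the remaining characters; treating it as convergent (homoplasy) costs fewer steps than any alternative tree.
C4 (derived state '1') is shared by all ingroup taxa — unites the whole ingroup.
C5: derived state '0' in G, P, S, and Y only — synapomorphy for {G, P, S, Y}.
Most parsimonious ingroup topology: ((((G,Y),S),P),X).
Changes per character on this tree: C1: 1; C2: 1; C3: 2; C4: 1; C5: 1.
Total = 6.

6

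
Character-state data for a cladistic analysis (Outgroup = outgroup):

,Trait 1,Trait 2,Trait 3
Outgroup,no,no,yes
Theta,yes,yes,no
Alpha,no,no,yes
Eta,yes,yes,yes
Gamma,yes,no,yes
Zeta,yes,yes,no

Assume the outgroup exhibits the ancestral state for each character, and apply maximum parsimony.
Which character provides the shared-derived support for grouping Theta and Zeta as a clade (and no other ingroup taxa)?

Trait 3

Character polarity is set by the outgroup: the derived state is whichever differs from the outgroup's state, so for Trait 3 the derived state is 'no', and for the remaining characters it is 'yes'.
Trait 1 (derived state 'yes') is shared by Eta, Gamma, Theta, and Zeta — a synapomorphy uniting that clade.
Trait 2 (derived state 'yes') is shared by Eta, Theta, and Zeta — a synapomorphy uniting that clade.
Only Theta and Zeta show the derived state 'no' for Trait 3, supporting them as a clade.
Most parsimonious ingroup topology: ((Gamma,((Zeta,Theta),Eta)),Alpha).
The clade {Theta, Zeta} is supported by Trait 3: its derived state 'no' occurs in exactly those taxa and in no other taxon (including the outgroup).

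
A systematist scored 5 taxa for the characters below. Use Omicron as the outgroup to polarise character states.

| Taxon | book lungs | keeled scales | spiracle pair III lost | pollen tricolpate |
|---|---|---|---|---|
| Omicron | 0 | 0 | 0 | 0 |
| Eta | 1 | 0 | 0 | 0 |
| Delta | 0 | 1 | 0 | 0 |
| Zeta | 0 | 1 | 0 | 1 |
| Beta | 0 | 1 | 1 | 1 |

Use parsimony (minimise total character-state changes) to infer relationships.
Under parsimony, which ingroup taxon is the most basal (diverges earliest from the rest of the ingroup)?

The outgroup has state '0' for every character, so '1' is the derived state throughout.
book lungs: derived state '1' in Eta only — an autapomorphy, so it tells us nothing about relationships among taxa.
keeled scales (derived state '1') is shared by Beta, Delta, and Zeta — a synapomorphy uniting that clade.
spiracle pair III lost: derived state '1' in Beta only — an autapomorphy, so it tells us nothing about relationships among taxa.
pollen tricolpate (derived state '1') is shared by Beta and Zeta — a synapomorphy uniting that clade.
Most parsimonious ingroup topology: (Eta,(Delta,(Zeta,Beta))).
Eta is sister to the clade containing all other ingroup taxa, so it is the earliest-diverging (most basal) ingroup lineage.

Eta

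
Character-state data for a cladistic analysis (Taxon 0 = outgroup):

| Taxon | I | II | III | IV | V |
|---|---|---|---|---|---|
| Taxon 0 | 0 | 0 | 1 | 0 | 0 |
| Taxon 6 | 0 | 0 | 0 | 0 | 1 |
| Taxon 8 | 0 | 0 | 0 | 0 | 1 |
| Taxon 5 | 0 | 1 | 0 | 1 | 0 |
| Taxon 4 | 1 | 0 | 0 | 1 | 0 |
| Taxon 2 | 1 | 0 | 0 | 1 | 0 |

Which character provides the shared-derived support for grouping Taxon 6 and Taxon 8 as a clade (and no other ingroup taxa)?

Character polarity is set by the outgroup: the derived state is whichever differs from the outgroup's state, so for III the derived state is '0', and for the remaining characters it is '1'.
I: derived state '1' in Taxon 2 and Taxon 4 only — synapomorphy for {Taxon 2, Taxon 4}.
II (derived state '1') is unique to Taxon 5 (autapomorphy; uninformative for grouping).
All ingroup taxa share the derived state '0' for III; it defines the ingroup but does not resolve relationships within it.
IV: derived state '1' in Taxon 2, Taxon 4, and Taxon 5 only — synapomorphy for {Taxon 2, Taxon 4, Taxon 5}.
V (derived state '1') is shared by Taxon 6 and Taxon 8 — a synapomorphy uniting that clade.
Most parsimonious ingroup topology: ((Taxon 6,Taxon 8),(Taxon 5,(Taxon 4,Taxon 2))).
The clade {Taxon 6, Taxon 8} is supported by V: its derived state '1' occurs in exactly those taxa and in no other taxon (including the outgroup).

V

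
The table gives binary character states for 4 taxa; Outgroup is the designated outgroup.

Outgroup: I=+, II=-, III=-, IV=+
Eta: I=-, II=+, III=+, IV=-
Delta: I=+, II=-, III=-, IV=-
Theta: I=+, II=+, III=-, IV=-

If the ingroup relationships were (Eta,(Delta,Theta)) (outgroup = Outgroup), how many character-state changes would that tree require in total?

Map each character onto (Eta,(Delta,Theta)) (rooted by Outgroup) and count the minimum state changes it requires (Fitch parsimony):
I: 1; II: 2; III: 1; IV: 1.
Total tree length = 5.

5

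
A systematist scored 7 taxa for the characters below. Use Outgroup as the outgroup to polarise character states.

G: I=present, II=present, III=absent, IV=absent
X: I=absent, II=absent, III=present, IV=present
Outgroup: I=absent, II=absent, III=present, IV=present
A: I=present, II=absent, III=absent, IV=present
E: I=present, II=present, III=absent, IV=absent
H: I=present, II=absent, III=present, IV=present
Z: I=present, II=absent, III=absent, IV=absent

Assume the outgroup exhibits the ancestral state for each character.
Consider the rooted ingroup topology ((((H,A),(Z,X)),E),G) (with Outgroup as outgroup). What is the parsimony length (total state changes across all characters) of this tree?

10

Map each character onto ((((H,A),(Z,X)),E),G) (rooted by Outgroup) and count the minimum state changes it requires (Fitch parsimony):
I: 2; II: 2; III: 3; IV: 3.
Total tree length = 10.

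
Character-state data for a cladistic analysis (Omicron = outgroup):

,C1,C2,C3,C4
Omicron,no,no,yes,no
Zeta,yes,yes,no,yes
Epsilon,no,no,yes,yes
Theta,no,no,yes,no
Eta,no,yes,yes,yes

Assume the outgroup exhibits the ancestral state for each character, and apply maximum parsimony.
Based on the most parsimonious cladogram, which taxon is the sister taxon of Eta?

Zeta

Character polarity is set by the outgroup: the derived state is whichever differs from the outgroup's state, so for C3 the derived state is 'no', and for the remaining characters it is 'yes'.
C1 (derived state 'yes') is unique to Zeta (autapomorphy; uninformative for grouping).
Only Eta and Zeta show the derived state 'yes' for C2, supporting them as a clade.
C3: derived state 'no' in Zeta only — an autapomorphy, so it tells us nothing about relationships among taxa.
Only Epsilon, Eta, and Zeta show the derived state 'yes' for C4, supporting them as a clade.
Most parsimonious ingroup topology: (((Zeta,Eta),Epsilon),Theta).
Eta and Zeta form a cherry on this tree, so they are sister taxa.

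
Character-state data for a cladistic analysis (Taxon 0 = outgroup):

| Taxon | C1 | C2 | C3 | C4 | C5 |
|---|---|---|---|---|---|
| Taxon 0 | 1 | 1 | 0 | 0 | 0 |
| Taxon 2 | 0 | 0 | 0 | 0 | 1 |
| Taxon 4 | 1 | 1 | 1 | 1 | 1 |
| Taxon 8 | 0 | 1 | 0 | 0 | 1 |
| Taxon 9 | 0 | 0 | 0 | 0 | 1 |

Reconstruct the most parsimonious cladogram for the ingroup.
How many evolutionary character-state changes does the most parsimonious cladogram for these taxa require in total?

Character polarity is set by the outgroup: the derived state is whichever differs from the outgroup's state, so for C1, C2 the derived state is '0', and for the remaining characters it is '1'.
C1: derived state '0' in Taxon 2, Taxon 8, and Taxon 9 only — synapomorphy for {Taxon 2, Taxon 8, Taxon 9}.
Only Taxon 2 and Taxon 9 show the derived state '0' for C2, supporting them as a clade.
C3: derived state '1' in Taxon 4 only — an autapomorphy, so it tells us nothing about relationships among taxa.
C4: derived state '1' in Taxon 4 only — an autapomorphy, so it tells us nothing about relationships among taxa.
All ingroup taxa share the derived state '1' for C5; it defines the ingroup but does not resolve relationships within it.
Most parsimonious ingroup topology: (((Taxon 2,Taxon 9),Taxon 8),Taxon 4).
Changes per character on this tree: C1: 1; C2: 1; C3: 1; C4: 1; C5: 1.
Total = 5.

5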